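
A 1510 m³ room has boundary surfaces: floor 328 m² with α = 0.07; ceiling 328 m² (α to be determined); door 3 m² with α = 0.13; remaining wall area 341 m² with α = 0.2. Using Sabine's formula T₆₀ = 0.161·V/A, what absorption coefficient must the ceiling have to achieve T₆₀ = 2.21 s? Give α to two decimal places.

From T₆₀ = 0.161·V/A, the target T₆₀ = 2.21 s needs A = 0.161·1510/2.21 = 110.00 m².
Absorption from the other surfaces = 328·0.07 + 3·0.13 + 341·0.2 = 91.55 m², so the ceiling must supply 18.45 m² over 328 m².
α = 18.45/328 = 0.056.

0.06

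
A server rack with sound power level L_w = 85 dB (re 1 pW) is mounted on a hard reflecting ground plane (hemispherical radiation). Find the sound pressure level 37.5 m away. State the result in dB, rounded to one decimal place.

45.5 dB

L_p = L_w − 10·log₁₀(2π·r²) with r = 37.5 m.
2π·r² = 8836 m², 10·log₁₀ of that is 39.462 dB.
L_p = 85 − 39.462 = 45.54 dB.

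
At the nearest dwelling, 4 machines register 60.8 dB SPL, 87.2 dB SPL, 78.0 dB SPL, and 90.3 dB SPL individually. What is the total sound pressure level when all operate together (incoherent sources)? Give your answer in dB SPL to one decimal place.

Incoherent sources combine by intensity addition: L_total = 10·log₁₀(Σ 10^(L_i/10)).
Σ 10^(L/10) = 10^(60.8/10) + 10^(87.2/10) + 10^(78.0/10) + 10^(90.3/10) = 1.661e+09.
L_total = 10·log₁₀(1.661e+09) = 92.20 dB SPL.

92.2 dB SPL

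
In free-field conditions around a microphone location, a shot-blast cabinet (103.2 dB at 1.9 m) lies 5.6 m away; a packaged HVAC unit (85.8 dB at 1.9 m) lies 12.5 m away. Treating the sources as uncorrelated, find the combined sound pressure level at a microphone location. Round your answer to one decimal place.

First find each source's level at the receiver (point-source: −20·log₁₀(r/r_ref)), then combine on an intensity basis.
shot-blast cabinet: 103.2 − 20·log₁₀(5.6/1.9) = 103.2 − 9.39 = 93.81 dB.
packaged HVAC unit: 85.8 − 20·log₁₀(12.5/1.9) = 85.8 − 16.36 = 69.44 dB.
Σ 10^(L/10) = 2.414e+09 → L_total = 10·log₁₀(2.414e+09) = 93.83 dB.

93.8 dB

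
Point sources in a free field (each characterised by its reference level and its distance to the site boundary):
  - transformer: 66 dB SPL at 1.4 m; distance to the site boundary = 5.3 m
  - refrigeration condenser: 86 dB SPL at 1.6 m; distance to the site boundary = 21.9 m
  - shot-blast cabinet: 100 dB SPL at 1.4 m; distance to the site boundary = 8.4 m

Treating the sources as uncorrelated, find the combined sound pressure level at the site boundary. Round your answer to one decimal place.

First find each source's level at the receiver (point-source: −20·log₁₀(r/r_ref)), then combine on an intensity basis.
transformer: 66 − 20·log₁₀(5.3/1.4) = 66 − 11.56 = 54.44 dB SPL.
refrigeration condenser: 86 − 20·log₁₀(21.9/1.6) = 86 − 22.73 = 63.27 dB SPL.
shot-blast cabinet: 100 − 20·log₁₀(8.4/1.4) = 100 − 15.56 = 84.44 dB SPL.
Σ 10^(L/10) = 2.802e+08 → L_total = 10·log₁₀(2.802e+08) = 84.47 dB SPL.

84.5 dB SPL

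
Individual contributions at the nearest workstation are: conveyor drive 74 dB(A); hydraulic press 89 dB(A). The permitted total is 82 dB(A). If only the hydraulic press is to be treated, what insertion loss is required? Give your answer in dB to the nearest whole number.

8 dB

Fixed contribution from the other source: Σ 10^(L/10) = 10^(74/10) = 2.512e+07 (74.00 dB(A)).
The limit corresponds to 10^(82/10) = 1.585e+08; subtracting the fixed part leaves 1.334e+08 for the hydraulic press, i.e. 81.25 dB(A).
So the hydraulic press must be reduced from 89 to 81.25 dB(A): IL = 7.75 dB.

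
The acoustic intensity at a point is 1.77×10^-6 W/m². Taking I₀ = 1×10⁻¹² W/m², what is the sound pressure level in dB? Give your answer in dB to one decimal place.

62.5 dB

Dividing by I₀ shifts the exponent by 12: I/I₀ = 1.77×10^6.
L = 10·(0.2480 + 6) = 62.48 dB.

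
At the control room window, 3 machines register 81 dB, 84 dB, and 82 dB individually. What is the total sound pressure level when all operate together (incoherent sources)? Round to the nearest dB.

Incoherent sources combine by intensity addition: L_total = 10·log₁₀(Σ 10^(L_i/10)).
Σ 10^(L/10) = 10^(81/10) + 10^(84/10) + 10^(82/10) = 5.356e+08.
L_total = 10·log₁₀(5.356e+08) = 87.29 dB.

87 dB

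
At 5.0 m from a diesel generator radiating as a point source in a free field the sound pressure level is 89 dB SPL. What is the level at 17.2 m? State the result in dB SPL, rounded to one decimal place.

Spherical spreading from a point source gives a 20·log₁₀(r₂/r₁) drop.
L₂ = 89 − 20·log₁₀(17.2/5.0) = 89 − 10.731 = 78.27 dB SPL.

78.3 dB SPL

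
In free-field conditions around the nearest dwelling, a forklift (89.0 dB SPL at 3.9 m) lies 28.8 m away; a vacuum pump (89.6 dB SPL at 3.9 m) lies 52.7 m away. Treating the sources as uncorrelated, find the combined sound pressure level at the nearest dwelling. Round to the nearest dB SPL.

73 dB SPL

Propagate each source to the receiver with L = L_ref − 20·log₁₀(r/r_ref), then add intensities.
forklift: 89.0 − 20·log₁₀(28.8/3.9) = 89.0 − 17.37 = 71.63 dB SPL.
vacuum pump: 89.6 − 20·log₁₀(52.7/3.9) = 89.6 − 22.61 = 66.99 dB SPL.
Σ 10^(L/10) = 1.956e+07 → L_total = 10·log₁₀(1.956e+07) = 72.91 dB SPL.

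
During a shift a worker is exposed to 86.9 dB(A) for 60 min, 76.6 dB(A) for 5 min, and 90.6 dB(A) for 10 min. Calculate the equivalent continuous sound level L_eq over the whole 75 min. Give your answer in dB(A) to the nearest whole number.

L_eq = 10·log₁₀[(1/T)·Σ tᵢ·10^(Lᵢ/10)] with T = 75 min.
Σ tᵢ·10^(Lᵢ/10) = 60·10^(86.9/10) + 5·10^(76.6/10) + 10·10^(90.6/10) = 4.110e+10.
L_eq = 10·log₁₀(4.110e+10/75) = 87.39 dB(A).

87 dB(A)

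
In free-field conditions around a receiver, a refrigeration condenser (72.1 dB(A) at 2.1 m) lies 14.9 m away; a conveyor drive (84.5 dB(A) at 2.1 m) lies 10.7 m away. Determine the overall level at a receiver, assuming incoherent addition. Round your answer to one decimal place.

First find each source's level at the receiver (point-source: −20·log₁₀(r/r_ref)), then combine on an intensity basis.
refrigeration condenser: 72.1 − 20·log₁₀(14.9/2.1) = 72.1 − 17.02 = 55.08 dB(A).
conveyor drive: 84.5 − 20·log₁₀(10.7/2.1) = 84.5 − 14.14 = 70.36 dB(A).
Σ 10^(L/10) = 1.118e+07 → L_total = 10·log₁₀(1.118e+07) = 70.48 dB(A).

70.5 dB(A)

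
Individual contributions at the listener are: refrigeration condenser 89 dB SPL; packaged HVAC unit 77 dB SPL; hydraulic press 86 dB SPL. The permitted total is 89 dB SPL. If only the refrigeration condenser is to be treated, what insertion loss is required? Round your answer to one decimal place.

Fixed contribution from the other sources: Σ 10^(L/10) = 10^(77/10) + 10^(86/10) = 4.482e+08 (86.51 dB SPL).
To meet 89 dB SPL overall, the treated refrigeration condenser may contribute at most 10^(89/10) − 4.482e+08 = 3.461e+08, i.e. 85.39 dB SPL.
Required insertion loss = 89 − 85.39 = 3.61 dB.

3.6 dB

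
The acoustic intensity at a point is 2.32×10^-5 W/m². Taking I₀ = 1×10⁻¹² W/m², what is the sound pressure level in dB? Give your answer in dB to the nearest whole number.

74 dB

Dividing by I₀ shifts the exponent by 12: I/I₀ = 2.32×10^7.
L = 10·(0.3655 + 7) = 73.65 dB.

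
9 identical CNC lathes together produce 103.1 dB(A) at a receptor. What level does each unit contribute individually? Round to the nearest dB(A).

94 dB(A)

For N identical incoherent sources L_total = L₁ + 10·log₁₀ N, so L₁ = 103.1 − 10·log₁₀(9) = 103.1 − 9.542.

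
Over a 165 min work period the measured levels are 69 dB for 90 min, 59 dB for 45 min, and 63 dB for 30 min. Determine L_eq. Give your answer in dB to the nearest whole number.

67 dB

L_eq = 10·log₁₀[(1/T)·Σ tᵢ·10^(Lᵢ/10)] with T = 165 min.
Σ tᵢ·10^(Lᵢ/10) = 90·10^(69/10) + 45·10^(59/10) + 30·10^(63/10) = 8.105e+08.
L_eq = 10·log₁₀(8.105e+08/165) = 66.91 dB.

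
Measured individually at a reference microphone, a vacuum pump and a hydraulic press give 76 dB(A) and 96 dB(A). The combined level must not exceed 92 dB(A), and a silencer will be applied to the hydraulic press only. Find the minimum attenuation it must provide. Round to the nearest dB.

Fixed contribution from the other source: Σ 10^(L/10) = 10^(76/10) = 3.981e+07 (76.00 dB(A)).
To meet 92 dB(A) overall, the treated hydraulic press may contribute at most 10^(92/10) − 3.981e+07 = 1.545e+09, i.e. 91.89 dB(A).
Required insertion loss = 96 − 91.89 = 4.11 dB.

4 dB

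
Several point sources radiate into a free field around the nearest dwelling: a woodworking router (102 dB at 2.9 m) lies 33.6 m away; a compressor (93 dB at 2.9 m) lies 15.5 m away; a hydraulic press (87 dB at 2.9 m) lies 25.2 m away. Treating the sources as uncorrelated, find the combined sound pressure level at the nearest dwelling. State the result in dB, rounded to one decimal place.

82.9 dB

Propagate each source to the receiver with L = L_ref − 20·log₁₀(r/r_ref), then add intensities.
woodworking router: 102 − 20·log₁₀(33.6/2.9) = 102 − 21.28 = 80.72 dB.
compressor: 93 − 20·log₁₀(15.5/2.9) = 93 − 14.56 = 78.44 dB.
hydraulic press: 87 − 20·log₁₀(25.2/2.9) = 87 − 18.78 = 68.22 dB.
Σ 10^(L/10) = 1.945e+08 → L_total = 10·log₁₀(1.945e+08) = 82.89 dB.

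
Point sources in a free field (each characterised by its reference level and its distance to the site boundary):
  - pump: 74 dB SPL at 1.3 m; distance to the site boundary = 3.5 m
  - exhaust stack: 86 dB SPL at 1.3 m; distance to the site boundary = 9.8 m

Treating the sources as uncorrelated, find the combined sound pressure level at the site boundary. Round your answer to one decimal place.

First find each source's level at the receiver (point-source: −20·log₁₀(r/r_ref)), then combine on an intensity basis.
pump: 74 − 20·log₁₀(3.5/1.3) = 74 − 8.60 = 65.40 dB SPL.
exhaust stack: 86 − 20·log₁₀(9.8/1.3) = 86 − 17.55 = 68.45 dB SPL.
Σ 10^(L/10) = 1.047e+07 → L_total = 10·log₁₀(1.047e+07) = 70.20 dB SPL.

70.2 dB SPL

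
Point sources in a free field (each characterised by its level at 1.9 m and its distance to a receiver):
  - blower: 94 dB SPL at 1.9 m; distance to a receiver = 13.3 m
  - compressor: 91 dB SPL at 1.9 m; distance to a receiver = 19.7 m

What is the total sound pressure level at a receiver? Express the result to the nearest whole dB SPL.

Apply inverse-square spreading to bring every level to the receiver, then sum 10^(L/10).
blower: 94 − 20·log₁₀(13.3/1.9) = 94 − 16.90 = 77.10 dB SPL.
compressor: 91 − 20·log₁₀(19.7/1.9) = 91 − 20.31 = 70.69 dB SPL.
Σ 10^(L/10) = 6.297e+07 → L_total = 10·log₁₀(6.297e+07) = 77.99 dB SPL.

78 dB SPL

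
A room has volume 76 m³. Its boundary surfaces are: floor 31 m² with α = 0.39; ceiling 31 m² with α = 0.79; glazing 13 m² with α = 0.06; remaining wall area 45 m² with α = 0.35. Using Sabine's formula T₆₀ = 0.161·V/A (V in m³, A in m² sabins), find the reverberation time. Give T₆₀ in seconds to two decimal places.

0.23 s

Total absorption A = 31·0.39 + 31·0.79 + 13·0.06 + 45·0.35 = 53.11 m² sabins.
T₆₀ = 0.161·V/A = 0.161·76/53.11 = 0.230 s.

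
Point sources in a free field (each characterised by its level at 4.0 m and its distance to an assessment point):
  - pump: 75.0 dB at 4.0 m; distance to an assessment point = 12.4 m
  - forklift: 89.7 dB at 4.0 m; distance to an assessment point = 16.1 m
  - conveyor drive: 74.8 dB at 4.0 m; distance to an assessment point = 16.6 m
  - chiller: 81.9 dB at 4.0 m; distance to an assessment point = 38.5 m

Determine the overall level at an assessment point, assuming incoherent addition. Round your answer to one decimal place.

78.1 dB

Apply inverse-square spreading to bring every level to the receiver, then sum 10^(L/10).
pump: 75.0 − 20·log₁₀(12.4/4.0) = 75.0 − 9.83 = 65.17 dB.
forklift: 89.7 − 20·log₁₀(16.1/4.0) = 89.7 − 12.10 = 77.60 dB.
conveyor drive: 74.8 − 20·log₁₀(16.6/4.0) = 74.8 − 12.36 = 62.44 dB.
chiller: 81.9 − 20·log₁₀(38.5/4.0) = 81.9 − 19.67 = 62.23 dB.
Σ 10^(L/10) = 6.432e+07 → L_total = 10·log₁₀(6.432e+07) = 78.08 dB.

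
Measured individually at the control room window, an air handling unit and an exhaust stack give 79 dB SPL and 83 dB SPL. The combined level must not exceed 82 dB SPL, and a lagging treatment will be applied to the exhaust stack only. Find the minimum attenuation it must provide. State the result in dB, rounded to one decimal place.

The untreated sources together contribute 10^(79/10) = 7.943e+07, i.e. 79.00 dB SPL.
The limit corresponds to 10^(82/10) = 1.585e+08; subtracting the fixed part leaves 7.906e+07 for the exhaust stack, i.e. 78.98 dB SPL.
So the exhaust stack must be reduced from 83 to 78.98 dB SPL: IL = 4.02 dB.

4.0 dB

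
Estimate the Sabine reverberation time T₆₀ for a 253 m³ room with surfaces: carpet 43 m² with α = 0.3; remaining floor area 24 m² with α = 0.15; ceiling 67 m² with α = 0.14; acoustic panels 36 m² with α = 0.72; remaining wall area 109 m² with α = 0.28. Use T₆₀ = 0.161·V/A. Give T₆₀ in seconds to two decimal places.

0.49 s

Summing Sᵢαᵢ: 43·0.3 + 24·0.15 + 67·0.14 + 36·0.72 + 109·0.28 = 82.32 m².
T₆₀ = 0.161·V/A = 0.161·253/82.32 = 0.495 s.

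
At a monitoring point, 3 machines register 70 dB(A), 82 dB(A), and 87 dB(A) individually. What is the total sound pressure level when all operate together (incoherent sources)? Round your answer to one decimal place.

88.3 dB(A)

Incoherent sources combine by intensity addition: L_total = 10·log₁₀(Σ 10^(L_i/10)).
Σ 10^(L/10) = 10^(70/10) + 10^(82/10) + 10^(87/10) = 6.697e+08.
L_total = 10·log₁₀(6.697e+08) = 88.26 dB(A).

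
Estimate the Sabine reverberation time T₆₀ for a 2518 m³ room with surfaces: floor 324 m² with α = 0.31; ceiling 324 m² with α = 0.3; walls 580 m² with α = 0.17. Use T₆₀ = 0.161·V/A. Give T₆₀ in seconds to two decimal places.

1.37 s

Summing Sᵢαᵢ: 324·0.31 + 324·0.3 + 580·0.17 = 296.24 m².
T₆₀ = 0.161 × 2518 / 296.24 = 1.368 s.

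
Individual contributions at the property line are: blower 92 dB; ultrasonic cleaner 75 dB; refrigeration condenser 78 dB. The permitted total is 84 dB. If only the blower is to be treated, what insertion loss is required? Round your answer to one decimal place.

10.1 dB

Everything except the blower sums to 10^(75/10) + 10^(78/10) = 9.472e+07 in linear terms, 79.76 dB.
The limit corresponds to 10^(84/10) = 2.512e+08; subtracting the fixed part leaves 1.565e+08 for the blower, i.e. 81.94 dB.
So the blower must be reduced from 92 to 81.94 dB: IL = 10.06 dB.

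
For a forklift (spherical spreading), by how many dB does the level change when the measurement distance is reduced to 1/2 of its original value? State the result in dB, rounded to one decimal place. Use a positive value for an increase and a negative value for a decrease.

+6.0 dB

With spherical spreading the level changes by −20·log₁₀(r₂/r₁).
ΔL = −20·log₁₀(0.5) = +6.02 dB.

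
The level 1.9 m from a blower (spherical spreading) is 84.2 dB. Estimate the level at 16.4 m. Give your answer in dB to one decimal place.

65.5 dB

Spherical spreading from a point source gives a 20·log₁₀(r₂/r₁) drop.
L₂ = 84.2 − 20·log₁₀(16.4/1.9) = 84.2 − 18.722 = 65.48 dB.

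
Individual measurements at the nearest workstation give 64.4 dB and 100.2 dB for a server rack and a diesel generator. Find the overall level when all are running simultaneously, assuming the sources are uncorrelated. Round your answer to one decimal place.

100.2 dB

For uncorrelated sources the intensities add, so convert each level to linear form, sum, and take 10·log₁₀ of the total.
Σ 10^(L/10) = 10^(64.4/10) + 10^(100.2/10) = 1.047e+10.
L_total = 10·log₁₀(1.047e+10) = 100.20 dB.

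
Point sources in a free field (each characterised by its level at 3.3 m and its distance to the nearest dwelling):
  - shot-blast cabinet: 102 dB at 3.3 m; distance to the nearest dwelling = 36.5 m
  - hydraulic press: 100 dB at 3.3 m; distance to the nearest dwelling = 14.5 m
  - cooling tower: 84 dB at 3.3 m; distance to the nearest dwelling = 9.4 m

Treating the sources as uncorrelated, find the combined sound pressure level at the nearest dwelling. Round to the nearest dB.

First find each source's level at the receiver (point-source: −20·log₁₀(r/r_ref)), then combine on an intensity basis.
shot-blast cabinet: 102 − 20·log₁₀(36.5/3.3) = 102 − 20.88 = 81.12 dB.
hydraulic press: 100 − 20·log₁₀(14.5/3.3) = 100 − 12.86 = 87.14 dB.
cooling tower: 84 − 20·log₁₀(9.4/3.3) = 84 − 9.09 = 74.91 dB.
Σ 10^(L/10) = 6.785e+08 → L_total = 10·log₁₀(6.785e+08) = 88.32 dB.

88 dB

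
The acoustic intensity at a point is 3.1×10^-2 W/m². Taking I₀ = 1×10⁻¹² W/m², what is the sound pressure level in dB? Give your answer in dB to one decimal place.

L = 10·log₁₀(I/I₀) = 10·log₁₀(3.1×10^-2/10⁻¹²) = 10·log₁₀(3.1×10^10).
L = 10·(0.4914 + 10) = 104.91 dB.

104.9 dB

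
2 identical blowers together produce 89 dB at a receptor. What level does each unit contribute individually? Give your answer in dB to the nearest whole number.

For N identical incoherent sources L_total = L₁ + 10·log₁₀ N, so L₁ = 89 − 10·log₁₀(2) = 89 − 3.010.

86 dB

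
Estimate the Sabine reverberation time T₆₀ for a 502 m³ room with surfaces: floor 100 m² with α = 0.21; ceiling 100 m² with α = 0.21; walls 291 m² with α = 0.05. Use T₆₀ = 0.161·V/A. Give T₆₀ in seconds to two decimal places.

1.43 s

Total absorption A = 100·0.21 + 100·0.21 + 291·0.05 = 56.55 m² sabins.
T₆₀ = 0.161·V/A = 0.161·502/56.55 = 1.429 s.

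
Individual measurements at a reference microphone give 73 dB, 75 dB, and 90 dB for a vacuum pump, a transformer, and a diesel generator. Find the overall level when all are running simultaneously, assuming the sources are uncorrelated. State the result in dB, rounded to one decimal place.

90.2 dB

Incoherent sources combine by intensity addition: L_total = 10·log₁₀(Σ 10^(L_i/10)).
Σ 10^(L/10) = 10^(73/10) + 10^(75/10) + 10^(90/10) = 1.052e+09.
L_total = 10·log₁₀(1.052e+09) = 90.22 dB.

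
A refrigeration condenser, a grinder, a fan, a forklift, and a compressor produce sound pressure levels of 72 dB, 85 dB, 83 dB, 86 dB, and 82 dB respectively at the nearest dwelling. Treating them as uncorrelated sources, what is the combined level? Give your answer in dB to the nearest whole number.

For uncorrelated sources the intensities add, so convert each level to linear form, sum, and take 10·log₁₀ of the total.
Σ 10^(L/10) = 10^(72/10) + 10^(85/10) + 10^(83/10) + 10^(86/10) + 10^(82/10) = 1.088e+09.
L_total = 10·log₁₀(1.088e+09) = 90.37 dB.

90 dB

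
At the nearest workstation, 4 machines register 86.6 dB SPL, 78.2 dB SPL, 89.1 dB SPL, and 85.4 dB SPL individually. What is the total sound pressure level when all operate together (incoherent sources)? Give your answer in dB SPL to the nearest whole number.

92 dB SPL

For uncorrelated sources the intensities add, so convert each level to linear form, sum, and take 10·log₁₀ of the total.
Σ 10^(L/10) = 10^(86.6/10) + 10^(78.2/10) + 10^(89.1/10) + 10^(85.4/10) = 1.683e+09.
L_total = 10·log₁₀(1.683e+09) = 92.26 dB SPL.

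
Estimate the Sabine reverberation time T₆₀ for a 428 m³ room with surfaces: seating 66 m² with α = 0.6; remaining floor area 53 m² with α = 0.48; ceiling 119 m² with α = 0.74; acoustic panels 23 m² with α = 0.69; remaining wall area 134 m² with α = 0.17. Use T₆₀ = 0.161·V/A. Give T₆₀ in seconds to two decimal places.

0.36 s

A = Σ Sᵢαᵢ = 66·0.6 + 53·0.48 + 119·0.74 + 23·0.69 + 134·0.17 = 191.75 m².
T₆₀ = 0.161·V/A = 0.161·428/191.75 = 0.359 s.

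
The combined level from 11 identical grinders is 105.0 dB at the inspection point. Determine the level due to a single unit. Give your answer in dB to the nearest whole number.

95 dB

11 equal contributions raise the level by 10·log₁₀ 11 = 10.414 dB, so each unit alone gives 105.0 − 10.414.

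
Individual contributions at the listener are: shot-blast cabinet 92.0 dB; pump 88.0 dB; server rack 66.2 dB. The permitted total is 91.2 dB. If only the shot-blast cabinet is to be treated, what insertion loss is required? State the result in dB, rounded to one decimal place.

3.7 dB

Everything except the shot-blast cabinet sums to 10^(88.0/10) + 10^(66.2/10) = 6.351e+08 in linear terms, 88.03 dB.
To meet 91.2 dB overall, the treated shot-blast cabinet may contribute at most 10^(91.2/10) − 6.351e+08 = 6.831e+08, i.e. 88.35 dB.
Required insertion loss = 92.0 − 88.35 = 3.65 dB.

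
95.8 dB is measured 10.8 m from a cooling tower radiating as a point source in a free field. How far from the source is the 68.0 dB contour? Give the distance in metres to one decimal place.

Point-source spreading drops the level by 20·log₁₀(r₂/r₁); inverting, r₂/r₁ = 10^(ΔL/20).
r₂ = 10.8·10^((95.8−68.0)/20) = 10.8·10^(27.8/20) = 265.11 m.

265.1 m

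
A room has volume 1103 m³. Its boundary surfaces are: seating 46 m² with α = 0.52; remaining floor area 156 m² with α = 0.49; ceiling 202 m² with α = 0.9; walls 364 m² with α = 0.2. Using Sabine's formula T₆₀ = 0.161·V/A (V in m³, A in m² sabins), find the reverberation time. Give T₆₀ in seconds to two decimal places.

Total absorption A = 46·0.52 + 156·0.49 + 202·0.9 + 364·0.2 = 354.96 m² sabins.
T₆₀ = 0.161 × 1103 / 354.96 = 0.500 s.

0.50 s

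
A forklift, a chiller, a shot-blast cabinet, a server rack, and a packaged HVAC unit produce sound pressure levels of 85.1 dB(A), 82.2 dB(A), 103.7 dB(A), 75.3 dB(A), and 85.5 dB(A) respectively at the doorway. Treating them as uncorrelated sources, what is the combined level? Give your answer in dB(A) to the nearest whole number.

For uncorrelated sources the intensities add, so convert each level to linear form, sum, and take 10·log₁₀ of the total.
Σ 10^(L/10) = 10^(85.1/10) + 10^(82.2/10) + 10^(103.7/10) + 10^(75.3/10) + 10^(85.5/10) = 2.432e+10.
L_total = 10·log₁₀(2.432e+10) = 103.86 dB(A).

104 dB(A)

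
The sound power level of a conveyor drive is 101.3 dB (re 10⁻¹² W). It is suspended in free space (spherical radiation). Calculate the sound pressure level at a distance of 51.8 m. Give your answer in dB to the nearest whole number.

Free-field spherical radiation: L_p = L_w − 10·log₁₀(4π·r²), r = 51.8 m.
4π·r² = 3.372e+04 m², 10·log₁₀ of that is 45.279 dB.
L_p = 101.3 − 45.279 = 56.02 dB.

56 dB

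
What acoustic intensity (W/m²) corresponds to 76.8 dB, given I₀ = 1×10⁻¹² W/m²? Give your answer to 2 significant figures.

4.8e-05 W/m²

I/I₀ = 10^(76.8/10) = 4.786e+07, so I = 4.786e+07 × 10⁻¹² W/m².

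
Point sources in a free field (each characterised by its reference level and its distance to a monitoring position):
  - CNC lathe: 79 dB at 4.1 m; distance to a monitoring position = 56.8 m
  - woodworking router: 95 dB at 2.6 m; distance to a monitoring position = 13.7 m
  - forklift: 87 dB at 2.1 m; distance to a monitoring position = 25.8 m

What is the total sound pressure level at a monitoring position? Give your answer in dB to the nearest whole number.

81 dB

First find each source's level at the receiver (point-source: −20·log₁₀(r/r_ref)), then combine on an intensity basis.
CNC lathe: 79 − 20·log₁₀(56.8/4.1) = 79 − 22.83 = 56.17 dB.
woodworking router: 95 − 20·log₁₀(13.7/2.6) = 95 − 14.43 = 80.57 dB.
forklift: 87 − 20·log₁₀(25.8/2.1) = 87 − 21.79 = 65.21 dB.
Σ 10^(L/10) = 1.176e+08 → L_total = 10·log₁₀(1.176e+08) = 80.71 dB.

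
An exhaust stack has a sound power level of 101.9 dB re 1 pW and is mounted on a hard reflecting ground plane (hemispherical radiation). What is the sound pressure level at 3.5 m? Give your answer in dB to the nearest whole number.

L_p = L_w − 10·log₁₀(2π·r²) with r = 3.5 m.
2π·r² = 76.97 m², 10·log₁₀ of that is 18.863 dB.
L_p = 101.9 − 18.863 = 83.04 dB.

83 dB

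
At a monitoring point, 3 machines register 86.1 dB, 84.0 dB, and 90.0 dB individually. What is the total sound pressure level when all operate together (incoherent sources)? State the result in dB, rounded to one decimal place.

92.2 dB

Incoherent sources combine by intensity addition: L_total = 10·log₁₀(Σ 10^(L_i/10)).
Σ 10^(L/10) = 10^(86.1/10) + 10^(84.0/10) + 10^(90.0/10) = 1.659e+09.
L_total = 10·log₁₀(1.659e+09) = 92.20 dB.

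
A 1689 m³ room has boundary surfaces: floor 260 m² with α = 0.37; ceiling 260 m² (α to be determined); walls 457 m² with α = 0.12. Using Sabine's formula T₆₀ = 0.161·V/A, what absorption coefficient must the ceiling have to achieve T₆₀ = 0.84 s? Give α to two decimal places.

Required total absorption A = 0.161·1689/0.84 = 323.73 m².
Absorption from the other surfaces = 260·0.37 + 457·0.12 = 151.04 m², so the ceiling must supply 172.69 m² over 260 m².
α = 172.69/260 = 0.664.

0.66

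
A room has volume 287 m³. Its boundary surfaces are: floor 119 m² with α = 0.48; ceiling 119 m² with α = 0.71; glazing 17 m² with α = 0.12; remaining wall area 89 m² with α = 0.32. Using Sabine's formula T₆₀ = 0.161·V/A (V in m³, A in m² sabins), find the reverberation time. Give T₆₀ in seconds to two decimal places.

Total absorption A = 119·0.48 + 119·0.71 + 17·0.12 + 89·0.32 = 172.13 m² sabins.
T₆₀ = 0.161·V/A = 0.161·287/172.13 = 0.268 s.

0.27 s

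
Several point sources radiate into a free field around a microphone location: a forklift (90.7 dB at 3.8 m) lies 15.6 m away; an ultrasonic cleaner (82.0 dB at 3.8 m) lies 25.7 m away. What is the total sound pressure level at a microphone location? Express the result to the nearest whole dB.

Apply inverse-square spreading to bring every level to the receiver, then sum 10^(L/10).
forklift: 90.7 − 20·log₁₀(15.6/3.8) = 90.7 − 12.27 = 78.43 dB.
ultrasonic cleaner: 82.0 − 20·log₁₀(25.7/3.8) = 82.0 − 16.60 = 65.40 dB.
Σ 10^(L/10) = 7.318e+07 → L_total = 10·log₁₀(7.318e+07) = 78.64 dB.

79 dB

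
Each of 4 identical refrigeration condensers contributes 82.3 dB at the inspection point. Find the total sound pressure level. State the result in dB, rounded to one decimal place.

L_total = L₁ + 10·log₁₀ N for N identical incoherent sources.
L_total = 82.3 + 10·log₁₀(4) = 82.3 + 6.021 = 88.32 dB.

88.3 dB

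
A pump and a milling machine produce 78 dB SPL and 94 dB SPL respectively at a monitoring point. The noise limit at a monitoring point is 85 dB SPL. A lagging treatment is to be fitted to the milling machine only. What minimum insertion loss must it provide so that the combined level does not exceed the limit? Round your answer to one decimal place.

Everything except the milling machine sums to 10^(78/10) = 6.310e+07 in linear terms, 78.00 dB SPL.
The limit corresponds to 10^(85/10) = 3.162e+08; subtracting the fixed part leaves 2.531e+08 for the milling machine, i.e. 84.03 dB SPL.
So the milling machine must be reduced from 94 to 84.03 dB SPL: IL = 9.97 dB.

10.0 dB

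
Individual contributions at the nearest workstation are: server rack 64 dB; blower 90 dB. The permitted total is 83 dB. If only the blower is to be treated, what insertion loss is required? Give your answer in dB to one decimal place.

Everything except the blower sums to 10^(64/10) = 2.512e+06 in linear terms, 64.00 dB.
To meet 83 dB overall, the treated blower may contribute at most 10^(83/10) − 2.512e+06 = 1.970e+08, i.e. 82.94 dB.
Required insertion loss = 90 − 82.94 = 7.06 dB.

7.1 dB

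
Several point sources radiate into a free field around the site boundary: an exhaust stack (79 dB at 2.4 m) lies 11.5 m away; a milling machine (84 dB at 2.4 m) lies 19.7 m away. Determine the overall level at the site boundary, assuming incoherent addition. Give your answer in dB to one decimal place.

68.6 dB

Apply inverse-square spreading to bring every level to the receiver, then sum 10^(L/10).
exhaust stack: 79 − 20·log₁₀(11.5/2.4) = 79 − 13.61 = 65.39 dB.
milling machine: 84 − 20·log₁₀(19.7/2.4) = 84 − 18.29 = 65.71 dB.
Σ 10^(L/10) = 7.188e+06 → L_total = 10·log₁₀(7.188e+06) = 68.57 dB.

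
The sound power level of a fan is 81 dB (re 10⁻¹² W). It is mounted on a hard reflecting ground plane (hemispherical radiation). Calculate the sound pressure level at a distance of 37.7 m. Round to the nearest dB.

Free-field hemispherical radiation: L_p = L_w − 10·log₁₀(2π·r²), r = 37.7 m.
2π·r² = 8930 m², 10·log₁₀ of that is 39.509 dB.
L_p = 81 − 39.509 = 41.49 dB.

41 dB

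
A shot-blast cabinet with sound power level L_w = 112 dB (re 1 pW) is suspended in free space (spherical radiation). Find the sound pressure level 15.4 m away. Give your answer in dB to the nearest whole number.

Free-field spherical radiation: L_p = L_w − 10·log₁₀(4π·r²), r = 15.4 m.
4π·r² = 2980 m², 10·log₁₀ of that is 34.743 dB.
L_p = 112 − 34.743 = 77.26 dB.

77 dB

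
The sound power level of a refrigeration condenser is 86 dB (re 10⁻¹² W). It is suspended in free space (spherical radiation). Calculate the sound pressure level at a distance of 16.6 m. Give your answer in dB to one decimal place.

Free-field spherical radiation: L_p = L_w − 10·log₁₀(4π·r²), r = 16.6 m.
4π·r² = 3463 m², 10·log₁₀ of that is 35.394 dB.
L_p = 86 − 35.394 = 50.61 dB.

50.6 dB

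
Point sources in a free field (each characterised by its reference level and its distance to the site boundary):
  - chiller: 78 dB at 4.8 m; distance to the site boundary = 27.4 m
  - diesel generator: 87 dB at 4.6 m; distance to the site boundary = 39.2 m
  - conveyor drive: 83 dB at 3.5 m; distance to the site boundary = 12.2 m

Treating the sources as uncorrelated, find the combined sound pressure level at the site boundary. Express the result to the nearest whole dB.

Propagate each source to the receiver with L = L_ref − 20·log₁₀(r/r_ref), then add intensities.
chiller: 78 − 20·log₁₀(27.4/4.8) = 78 − 15.13 = 62.87 dB.
diesel generator: 87 − 20·log₁₀(39.2/4.6) = 87 − 18.61 = 68.39 dB.
conveyor drive: 83 − 20·log₁₀(12.2/3.5) = 83 − 10.85 = 72.15 dB.
Σ 10^(L/10) = 2.526e+07 → L_total = 10·log₁₀(2.526e+07) = 74.02 dB.

74 dB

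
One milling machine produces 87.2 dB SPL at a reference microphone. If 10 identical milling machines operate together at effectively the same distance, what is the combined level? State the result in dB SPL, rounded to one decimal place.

97.2 dB SPL

L_total = L₁ + 10·log₁₀ N for N identical incoherent sources.
L_total = 87.2 + 10·log₁₀(10) = 87.2 + 10.000 = 97.20 dB SPL.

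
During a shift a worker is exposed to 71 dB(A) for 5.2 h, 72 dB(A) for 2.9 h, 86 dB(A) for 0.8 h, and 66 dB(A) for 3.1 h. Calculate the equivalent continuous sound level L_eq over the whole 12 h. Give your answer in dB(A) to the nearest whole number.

L_eq = 10·log₁₀[(1/T)·Σ tᵢ·10^(Lᵢ/10)] with T = 12 h.
Σ tᵢ·10^(Lᵢ/10) = 5.2·10^(71/10) + 2.9·10^(72/10) + 0.8·10^(86/10) + 3.1·10^(66/10) = 4.423e+08.
L_eq = 10·log₁₀(4.423e+08/12) = 75.66 dB(A).

76 dB(A)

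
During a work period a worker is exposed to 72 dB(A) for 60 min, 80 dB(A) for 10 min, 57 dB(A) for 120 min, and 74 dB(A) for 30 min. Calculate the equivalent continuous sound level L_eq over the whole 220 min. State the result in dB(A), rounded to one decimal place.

71.0 dB(A)

Weight each interval's intensity by its duration and average over T = 220 min:
Σ tᵢ·10^(Lᵢ/10) = 60·10^(72/10) + 10·10^(80/10) + 120·10^(57/10) + 30·10^(74/10) = 2.765e+09.
L_eq = 10·log₁₀(2.765e+09/220) = 70.99 dB(A).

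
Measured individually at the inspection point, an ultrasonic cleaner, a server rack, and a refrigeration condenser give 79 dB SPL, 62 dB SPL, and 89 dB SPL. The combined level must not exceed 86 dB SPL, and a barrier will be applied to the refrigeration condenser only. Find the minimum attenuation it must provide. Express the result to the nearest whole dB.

Everything except the refrigeration condenser sums to 10^(79/10) + 10^(62/10) = 8.102e+07 in linear terms, 79.09 dB SPL.
The limit corresponds to 10^(86/10) = 3.981e+08; subtracting the fixed part leaves 3.171e+08 for the refrigeration condenser, i.e. 85.01 dB SPL.
Required insertion loss = 89 − 85.01 = 3.99 dB.

4 dB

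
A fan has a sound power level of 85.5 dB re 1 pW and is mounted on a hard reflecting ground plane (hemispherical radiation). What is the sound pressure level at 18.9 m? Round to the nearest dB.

52 dB

Free-field hemispherical radiation: L_p = L_w − 10·log₁₀(2π·r²), r = 18.9 m.
2π·r² = 2244 m², 10·log₁₀ of that is 33.511 dB.
L_p = 85.5 − 33.511 = 51.99 dB.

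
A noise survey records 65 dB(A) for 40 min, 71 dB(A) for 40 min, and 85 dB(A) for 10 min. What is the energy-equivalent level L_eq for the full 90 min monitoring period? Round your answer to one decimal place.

L_eq = 10·log₁₀[(1/T)·Σ tᵢ·10^(Lᵢ/10)] with T = 90 min.
Σ tᵢ·10^(Lᵢ/10) = 40·10^(65/10) + 40·10^(71/10) + 10·10^(85/10) = 3.792e+09.
L_eq = 10·log₁₀(3.792e+09/90) = 76.25 dB(A).

76.2 dB(A)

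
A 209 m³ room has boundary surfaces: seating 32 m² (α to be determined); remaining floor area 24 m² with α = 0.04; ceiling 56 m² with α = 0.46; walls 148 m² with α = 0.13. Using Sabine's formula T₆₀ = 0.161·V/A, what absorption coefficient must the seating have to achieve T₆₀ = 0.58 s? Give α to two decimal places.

A = 0.161·V/T₆₀ = 0.161·209/0.58 = 58.02 m² sabins.
Absorption from the other surfaces = 24·0.04 + 56·0.46 + 148·0.13 = 45.96 m², so the seating must supply 12.06 m² over 32 m².
α = 12.06/32 = 0.377.

0.38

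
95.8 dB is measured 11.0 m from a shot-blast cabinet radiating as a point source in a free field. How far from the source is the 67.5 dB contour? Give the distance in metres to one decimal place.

286.0 m

The 28.3 dB drop corresponds to a distance ratio of 10^(28.3/20) for a point source.
r₂ = 11.0·10^((95.8−67.5)/20) = 11.0·10^(28.3/20) = 286.02 m.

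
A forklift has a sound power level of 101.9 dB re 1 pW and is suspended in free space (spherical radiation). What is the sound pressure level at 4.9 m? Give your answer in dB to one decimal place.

L_p = L_w − 10·log₁₀(4π·r²) with r = 4.9 m.
4π·r² = 301.7 m², 10·log₁₀ of that is 24.796 dB.
L_p = 101.9 − 24.796 = 77.10 dB.

77.1 dB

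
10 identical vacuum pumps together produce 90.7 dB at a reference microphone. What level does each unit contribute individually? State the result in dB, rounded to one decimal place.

80.7 dB

For N identical incoherent sources L_total = L₁ + 10·log₁₀ N, so L₁ = 90.7 − 10·log₁₀(10) = 90.7 − 10.000.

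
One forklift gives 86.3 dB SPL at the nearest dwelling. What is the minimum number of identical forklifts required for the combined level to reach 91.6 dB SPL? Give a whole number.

The shortfall is 91.6 − 86.3 = 5.3 dB, and N units add 10·log₁₀ N, so need 10·log₁₀ N ≥ 5.3.
N ≥ 10^(5.3/10) = 3.388, so N = 4.

4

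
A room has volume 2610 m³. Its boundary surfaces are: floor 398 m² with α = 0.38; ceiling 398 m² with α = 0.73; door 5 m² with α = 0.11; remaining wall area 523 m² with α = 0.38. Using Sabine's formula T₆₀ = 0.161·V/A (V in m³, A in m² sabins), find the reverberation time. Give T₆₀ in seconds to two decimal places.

Total absorption A = 398·0.38 + 398·0.73 + 5·0.11 + 523·0.38 = 641.07 m² sabins.
T₆₀ = 0.161·V/A = 0.161·2610/641.07 = 0.655 s.

0.66 s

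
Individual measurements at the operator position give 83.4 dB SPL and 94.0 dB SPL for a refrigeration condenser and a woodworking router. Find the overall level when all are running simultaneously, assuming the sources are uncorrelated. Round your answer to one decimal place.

Incoherent sources combine by intensity addition: L_total = 10·log₁₀(Σ 10^(L_i/10)).
Σ 10^(L/10) = 10^(83.4/10) + 10^(94.0/10) = 2.731e+09.
L_total = 10·log₁₀(2.731e+09) = 94.36 dB SPL.

94.4 dB SPL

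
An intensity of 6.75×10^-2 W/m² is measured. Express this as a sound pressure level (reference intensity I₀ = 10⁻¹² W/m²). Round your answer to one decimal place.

Dividing by I₀ shifts the exponent by 12: I/I₀ = 6.75×10^10.
L = 10·(0.8293 + 10) = 108.29 dB.

108.3 dB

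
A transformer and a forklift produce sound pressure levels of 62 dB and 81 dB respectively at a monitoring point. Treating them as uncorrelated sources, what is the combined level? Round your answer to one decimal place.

81.1 dB

Incoherent sources combine by intensity addition: L_total = 10·log₁₀(Σ 10^(L_i/10)).
Σ 10^(L/10) = 10^(62/10) + 10^(81/10) = 1.275e+08.
L_total = 10·log₁₀(1.275e+08) = 81.05 dB.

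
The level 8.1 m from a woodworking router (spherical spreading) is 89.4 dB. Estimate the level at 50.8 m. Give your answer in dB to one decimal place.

73.5 dB

For a point source, L₂ = L₁ − 20·log₁₀(r₂/r₁).
L₂ = 89.4 − 20·log₁₀(50.8/8.1) = 89.4 − 15.948 = 73.45 dB.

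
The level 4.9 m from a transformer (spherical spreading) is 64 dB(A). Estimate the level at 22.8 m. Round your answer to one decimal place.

Spherical spreading from a point source gives a 20·log₁₀(r₂/r₁) drop.
L₂ = 64 − 20·log₁₀(22.8/4.9) = 64 − 13.355 = 50.65 dB(A).

50.6 dB(A)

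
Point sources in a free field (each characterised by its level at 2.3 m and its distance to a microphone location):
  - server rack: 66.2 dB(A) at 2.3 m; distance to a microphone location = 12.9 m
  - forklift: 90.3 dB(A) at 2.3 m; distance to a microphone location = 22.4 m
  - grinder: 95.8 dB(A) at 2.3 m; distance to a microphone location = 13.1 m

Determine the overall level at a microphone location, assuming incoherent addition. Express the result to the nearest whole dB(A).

First find each source's level at the receiver (point-source: −20·log₁₀(r/r_ref)), then combine on an intensity basis.
server rack: 66.2 − 20·log₁₀(12.9/2.3) = 66.2 − 14.98 = 51.22 dB(A).
forklift: 90.3 − 20·log₁₀(22.4/2.3) = 90.3 − 19.77 = 70.53 dB(A).
grinder: 95.8 − 20·log₁₀(13.1/2.3) = 95.8 − 15.11 = 80.69 dB(A).
Σ 10^(L/10) = 1.286e+08 → L_total = 10·log₁₀(1.286e+08) = 81.09 dB(A).

81 dB(A)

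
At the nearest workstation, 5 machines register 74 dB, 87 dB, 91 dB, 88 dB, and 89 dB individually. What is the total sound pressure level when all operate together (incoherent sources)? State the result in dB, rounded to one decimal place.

95.1 dB

Incoherent sources combine by intensity addition: L_total = 10·log₁₀(Σ 10^(L_i/10)).
Σ 10^(L/10) = 10^(74/10) + 10^(87/10) + 10^(91/10) + 10^(88/10) + 10^(89/10) = 3.211e+09.
L_total = 10·log₁₀(3.211e+09) = 95.07 dB.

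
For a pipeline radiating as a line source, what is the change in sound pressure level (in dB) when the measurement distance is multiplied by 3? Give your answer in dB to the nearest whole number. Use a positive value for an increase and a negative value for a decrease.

-5 dB

With cylindrical spreading the level changes by −10·log₁₀(r₂/r₁).
ΔL = −10·log₁₀(3) = -4.77 dB.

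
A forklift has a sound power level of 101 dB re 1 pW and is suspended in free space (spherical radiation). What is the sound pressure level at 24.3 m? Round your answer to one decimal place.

62.3 dB

L_p = L_w − 10·log₁₀(4π·r²) with r = 24.3 m.
4π·r² = 7420 m², 10·log₁₀ of that is 38.704 dB.
L_p = 101 − 38.704 = 62.30 dB.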